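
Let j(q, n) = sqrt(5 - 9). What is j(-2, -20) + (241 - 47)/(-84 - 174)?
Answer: -97/129 + 2*I ≈ -0.75194 + 2.0*I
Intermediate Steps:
j(q, n) = 2*I (j(q, n) = sqrt(-4) = 2*I)
j(-2, -20) + (241 - 47)/(-84 - 174) = 2*I + (241 - 47)/(-84 - 174) = 2*I + 194/(-258) = 2*I + 194*(-1/258) = 2*I - 97/129 = -97/129 + 2*I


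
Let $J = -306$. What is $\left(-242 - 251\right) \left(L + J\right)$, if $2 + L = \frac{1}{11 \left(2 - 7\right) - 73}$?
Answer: $\frac{19436525}{128} \approx 1.5185 \cdot 10^{5}$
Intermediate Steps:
$L = - \frac{257}{128}$ ($L = -2 + \frac{1}{11 \left(2 - 7\right) - 73} = -2 + \frac{1}{11 \left(-5\right) - 73} = -2 + \frac{1}{-55 - 73} = -2 + \frac{1}{-128} = -2 - \frac{1}{128} = - \frac{257}{128} \approx -2.0078$)
$\left(-242 - 251\right) \left(L + J\right) = \left(-242 - 251\right) \left(- \frac{257}{128} - 306\right) = \left(-493\right) \left(- \frac{39425}{128}\right) = \frac{19436525}{128}$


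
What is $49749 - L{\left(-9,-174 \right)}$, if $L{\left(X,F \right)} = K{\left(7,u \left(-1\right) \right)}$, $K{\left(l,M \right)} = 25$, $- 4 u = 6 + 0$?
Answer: $49724$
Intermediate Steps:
$u = - \frac{3}{2}$ ($u = - \frac{6 + 0}{4} = \left(- \frac{1}{4}\right) 6 = - \frac{3}{2} \approx -1.5$)
$L{\left(X,F \right)} = 25$
$49749 - L{\left(-9,-174 \right)} = 49749 - 25 = 49724$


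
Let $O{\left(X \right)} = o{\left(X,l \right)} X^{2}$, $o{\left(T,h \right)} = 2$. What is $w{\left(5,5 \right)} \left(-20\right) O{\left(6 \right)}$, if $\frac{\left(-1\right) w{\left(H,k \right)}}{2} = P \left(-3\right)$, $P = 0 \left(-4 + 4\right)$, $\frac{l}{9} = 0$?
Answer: $0$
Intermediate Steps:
$l = 0$ ($l = 9 \cdot 0 = 0$)
$P = 0$ ($P = 0 \cdot 0 = 0$)
$O{\left(X \right)} = 2 X^{2}$
$w{\left(H,k \right)} = 0$ ($w{\left(H,k \right)} = - 2 \cdot 0 \left(-3\right) = \left(-2\right) 0 = 0$)
$w{\left(5,5 \right)} \left(-20\right) O{\left(6 \right)} = 0 \left(-20\right) 2 \cdot 6^{2} = 0 \cdot 2 \cdot 36 = 0 \cdot 72 = 0$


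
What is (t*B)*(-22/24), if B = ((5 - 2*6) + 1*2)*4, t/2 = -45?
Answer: -1650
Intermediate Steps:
t = -90 (t = 2*(-45) = -90)
B = -20 (B = ((5 - 1*12) + 2)*4 = ((5 - 12) + 2)*4 = (-7 + 2)*4 = -5*4 = -20)
(t*B)*(-22/24) = (-90*(-20))*(-22/24) = 1800*(-22*1/24) = 1800*(-11/12) = -1650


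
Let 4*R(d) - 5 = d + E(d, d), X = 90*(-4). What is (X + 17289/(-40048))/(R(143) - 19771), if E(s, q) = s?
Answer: 14434569/788875516 ≈ 0.018298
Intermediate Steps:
X = -360
R(d) = 5/4 + d/2 (R(d) = 5/4 + (d + d)/4 = 5/4 + (2*d)/4 = 5/4 + d/2)
(X + 17289/(-40048))/(R(143) - 19771) = (-360 + 17289/(-40048))/((5/4 + (1/2)*143) - 19771) = (-360 + 17289*(-1/40048))/((5/4 + 143/2) - 19771) = (-360 - 17289/40048)/(291/4 - 19771) = -14434569/(40048*(-78793/4)) = -14434569/40048*(-4/78793) = 14434569/788875516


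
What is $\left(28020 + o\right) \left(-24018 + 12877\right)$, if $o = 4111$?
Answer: $-357971471$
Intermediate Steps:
$\left(28020 + o\right) \left(-24018 + 12877\right) = \left(28020 + 4111\right) \left(-24018 + 12877\right) = 32131 \left(-11141\right) = -357971471$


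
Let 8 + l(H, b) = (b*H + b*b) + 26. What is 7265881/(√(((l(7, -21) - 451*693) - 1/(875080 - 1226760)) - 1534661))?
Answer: -58127048*I*√44062775397305/72168330951 ≈ -5346.5*I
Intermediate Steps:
l(H, b) = 18 + b² + H*b (l(H, b) = -8 + ((b*H + b*b) + 26) = -8 + ((H*b + b²) + 26) = -8 + ((b² + H*b) + 26) = -8 + (26 + b² + H*b) = 18 + b² + H*b)
7265881/(√(((l(7, -21) - 451*693) - 1/(875080 - 1226760)) - 1534661)) = 7265881/(√((((18 + (-21)² + 7*(-21)) - 451*693) - 1/(875080 - 1226760)) - 1534661)) = 7265881/(√((((18 + 441 - 147) - 312543) - 1/(-351680)) - 1534661)) = 7265881/(√(((312 - 312543) - 1*(-1/351680)) - 1534661)) = 7265881/(√((-312231 + 1/351680) - 1534661)) = 7265881/(√(-109805398079/351680 - 1534661)) = 7265881/(√(-649514978559/351680)) = 7265881/((9*I*√44062775397305/43960)) = 7265881*(-8*I*√44062775397305/72168330951) = -58127048*I*√44062775397305/72168330951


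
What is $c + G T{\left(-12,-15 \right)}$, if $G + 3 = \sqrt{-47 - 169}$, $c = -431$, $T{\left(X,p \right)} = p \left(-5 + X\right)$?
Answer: $-1196 + 1530 i \sqrt{6} \approx -1196.0 + 3747.7 i$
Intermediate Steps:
$G = -3 + 6 i \sqrt{6}$ ($G = -3 + \sqrt{-47 - 169} = -3 + \sqrt{-216} = -3 + 6 i \sqrt{6} \approx -3.0 + 14.697 i$)
$c + G T{\left(-12,-15 \right)} = -431 + \left(-3 + 6 i \sqrt{6}\right) \left(- 15 \left(-5 - 12\right)\right) = -431 + \left(-3 + 6 i \sqrt{6}\right) \left(\left(-15\right) \left(-17\right)\right) = -431 + \left(-3 + 6 i \sqrt{6}\right) 255 = -431 - \left(765 - 1530 i \sqrt{6}\right) = -1196 + 1530 i \sqrt{6}$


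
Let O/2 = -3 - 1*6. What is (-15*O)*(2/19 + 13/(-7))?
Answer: -62910/133 ≈ -473.01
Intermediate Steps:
O = -18 (O = 2*(-3 - 1*6) = 2*(-3 - 6) = 2*(-9) = -18)
(-15*O)*(2/19 + 13/(-7)) = (-15*(-18))*(2/19 + 13/(-7)) = 270*(2*(1/19) + 13*(-⅐)) = 270*(2/19 - 13/7) = 270*(-233/133) = -62910/133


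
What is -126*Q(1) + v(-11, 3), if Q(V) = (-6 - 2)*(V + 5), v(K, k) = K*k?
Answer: 6015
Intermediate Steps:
Q(V) = -40 - 8*V (Q(V) = -8*(5 + V) = -40 - 8*V)
-126*Q(1) + v(-11, 3) = -126*(-40 - 8*1) - 11*3 = -126*(-40 - 8) - 33 = -126*(-48) - 33 = 6048 - 33 = 6015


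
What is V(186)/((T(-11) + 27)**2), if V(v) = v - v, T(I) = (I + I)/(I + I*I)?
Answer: 0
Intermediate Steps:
T(I) = 2*I/(I + I**2) (T(I) = (2*I)/(I + I**2) = 2*I/(I + I**2))
V(v) = 0
V(186)/((T(-11) + 27)**2) = 0/((2/(1 - 11) + 27)**2) = 0/((2/(-10) + 27)**2) = 0/((2*(-1/10) + 27)**2) = 0/((-1/5 + 27)**2) = 0/((134/5)**2) = 0/(17956/25) = 0*(25/17956) = 0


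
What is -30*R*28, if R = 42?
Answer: -35280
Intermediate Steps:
-30*R*28 = -30*42*28 = -1260*28 = -35280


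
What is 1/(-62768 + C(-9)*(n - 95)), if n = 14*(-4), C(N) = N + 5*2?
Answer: -1/62919 ≈ -1.5893e-5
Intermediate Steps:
C(N) = 10 + N (C(N) = N + 10 = 10 + N)
n = -56
1/(-62768 + C(-9)*(n - 95)) = 1/(-62768 + (10 - 9)*(-56 - 95)) = 1/(-62768 + 1*(-151)) = 1/(-62768 - 151) = 1/(-62919) = -1/62919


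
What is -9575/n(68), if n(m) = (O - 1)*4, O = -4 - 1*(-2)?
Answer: 9575/12 ≈ 797.92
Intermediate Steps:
O = -2 (O = -4 + 2 = -2)
n(m) = -12 (n(m) = (-2 - 1)*4 = -3*4 = -12)
-9575/n(68) = -9575/(-12) = -9575*(-1/12) = 9575/12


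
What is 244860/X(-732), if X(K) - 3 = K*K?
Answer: 81620/178609 ≈ 0.45698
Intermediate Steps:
X(K) = 3 + K**2 (X(K) = 3 + K*K = 3 + K**2)
244860/X(-732) = 244860/(3 + (-732)**2) = 244860/(3 + 535824) = 244860/535827 = 244860*(1/535827) = 81620/178609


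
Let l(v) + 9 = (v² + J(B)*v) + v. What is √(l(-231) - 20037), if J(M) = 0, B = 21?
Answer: 6*√919 ≈ 181.89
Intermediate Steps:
l(v) = -9 + v + v² (l(v) = -9 + ((v² + 0*v) + v) = -9 + ((v² + 0) + v) = -9 + (v² + v) = -9 + (v + v²) = -9 + v + v²)
√(l(-231) - 20037) = √((-9 - 231 + (-231)²) - 20037) = √((-9 - 231 + 53361) - 20037) = √(53121 - 20037) = √33084 = 6*√919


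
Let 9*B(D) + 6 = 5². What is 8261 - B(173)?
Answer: 74330/9 ≈ 8258.9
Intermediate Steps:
B(D) = 19/9 (B(D) = -⅔ + (⅑)*5² = -⅔ + (⅑)*25 = -⅔ + 25/9 = 19/9)
8261 - B(173) = 8261 - 1*19/9 = 8261 - 19/9 = 74330/9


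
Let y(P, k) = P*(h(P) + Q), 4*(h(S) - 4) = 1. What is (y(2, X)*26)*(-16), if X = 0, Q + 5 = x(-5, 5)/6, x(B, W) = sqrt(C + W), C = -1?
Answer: 1040/3 ≈ 346.67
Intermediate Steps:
h(S) = 17/4 (h(S) = 4 + (1/4)*1 = 4 + 1/4 = 17/4)
x(B, W) = sqrt(-1 + W)
Q = -14/3 (Q = -5 + sqrt(-1 + 5)/6 = -5 + sqrt(4)*(1/6) = -5 + 2*(1/6) = -5 + 1/3 = -14/3 ≈ -4.6667)
y(P, k) = -5*P/12 (y(P, k) = P*(17/4 - 14/3) = P*(-5/12) = -5*P/12)
(y(2, X)*26)*(-16) = (-5/12*2*26)*(-16) = -5/6*26*(-16) = -65/3*(-16) = 1040/3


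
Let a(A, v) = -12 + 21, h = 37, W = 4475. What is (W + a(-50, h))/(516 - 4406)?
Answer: -2242/1945 ≈ -1.1527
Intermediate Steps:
a(A, v) = 9
(W + a(-50, h))/(516 - 4406) = (4475 + 9)/(516 - 4406) = 4484/(-3890) = 4484*(-1/3890) = -2242/1945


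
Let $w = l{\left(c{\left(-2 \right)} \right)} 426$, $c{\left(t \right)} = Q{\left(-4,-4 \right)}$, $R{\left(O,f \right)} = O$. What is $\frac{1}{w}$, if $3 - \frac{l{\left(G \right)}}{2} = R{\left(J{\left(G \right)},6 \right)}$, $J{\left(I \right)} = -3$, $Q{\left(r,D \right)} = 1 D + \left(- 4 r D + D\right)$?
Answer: $\frac{1}{5112} \approx 0.00019562$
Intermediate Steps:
$Q{\left(r,D \right)} = 2 D - 4 D r$ ($Q{\left(r,D \right)} = D - \left(- D + 4 D r\right) = 2 D - 4 D r$)
$c{\left(t \right)} = -72$ ($c{\left(t \right)} = 2 \left(-4\right) \left(1 - -8\right) = 2 \left(-4\right) \left(1 + 8\right) = 2 \left(-4\right) 9 = -72$)
$l{\left(G \right)} = 12$ ($l{\left(G \right)} = 6 - -6 = 6 + 6 = 12$)
$w = 5112$ ($w = 12 \cdot 426 = 5112$)
$\frac{1}{w} = \frac{1}{5112}$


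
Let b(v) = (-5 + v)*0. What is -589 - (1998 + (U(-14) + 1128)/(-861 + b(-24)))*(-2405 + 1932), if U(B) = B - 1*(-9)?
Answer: 812653186/861 ≈ 9.4385e+5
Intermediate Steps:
U(B) = 9 + B (U(B) = B + 9 = 9 + B)
b(v) = 0
-589 - (1998 + (U(-14) + 1128)/(-861 + b(-24)))*(-2405 + 1932) = -589 - (1998 + ((9 - 14) + 1128)/(-861 + 0))*(-2405 + 1932) = -589 - (1998 + (-5 + 1128)/(-861))*(-473) = -589 - (1998 + 1123*(-1/861))*(-473) = -589 - (1998 - 1123/861)*(-473) = -589 - 1719155*(-473)/861 = -589 - 1*(-813160315/861) = -589 + 813160315/861 = 812653186/861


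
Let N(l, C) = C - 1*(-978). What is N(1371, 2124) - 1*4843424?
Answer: -4840322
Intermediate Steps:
N(l, C) = 978 + C (N(l, C) = C + 978 = 978 + C)
N(1371, 2124) - 1*4843424 = (978 + 2124) - 1*4843424 = 3102 - 4843424 = -4840322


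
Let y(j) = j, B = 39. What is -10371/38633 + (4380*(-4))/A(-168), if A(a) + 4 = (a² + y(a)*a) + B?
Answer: -180376479/311729677 ≈ -0.57863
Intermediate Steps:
A(a) = 35 + 2*a² (A(a) = -4 + ((a² + a*a) + 39) = -4 + ((a² + a²) + 39) = -4 + (2*a² + 39) = -4 + (39 + 2*a²) = 35 + 2*a²)
-10371/38633 + (4380*(-4))/A(-168) = -10371/38633 + (4380*(-4))/(35 + 2*(-168)²) = -10371*1/38633 - 17520/(35 + 2*28224) = -10371/38633 - 17520/(35 + 56448) = -10371/38633 - 17520/56483 = -180376479/311729677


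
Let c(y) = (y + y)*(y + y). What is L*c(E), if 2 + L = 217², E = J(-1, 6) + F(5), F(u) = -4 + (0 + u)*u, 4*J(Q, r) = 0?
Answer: 83061468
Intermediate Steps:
J(Q, r) = 0 (J(Q, r) = (¼)*0 = 0)
F(u) = -4 + u² (F(u) = -4 + u*u = -4 + u²)
E = 21 (E = 0 + (-4 + 5²) = 0 + (-4 + 25) = 0 + 21 = 21)
c(y) = 4*y² (c(y) = (2*y)*(2*y) = 4*y²)
L = 47087 (L = -2 + 217² = -2 + 47089 = 47087)
L*c(E) = 47087*(4*21²) = 47087*(4*441) = 47087*1764 = 83061468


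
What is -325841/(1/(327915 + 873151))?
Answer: -391356546506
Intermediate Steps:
-325841/(1/(327915 + 873151)) = -325841/(1/1201066) = -325841/1/1201066 = -325841*1201066 = -391356546506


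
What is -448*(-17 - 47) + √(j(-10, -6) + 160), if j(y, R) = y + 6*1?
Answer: 28672 + 2*√39 ≈ 28685.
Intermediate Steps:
j(y, R) = 6 + y (j(y, R) = y + 6 = 6 + y)
-448*(-17 - 47) + √(j(-10, -6) + 160) = -448*(-17 - 47) + √((6 - 10) + 160) = -448*(-64) + √(-4 + 160) = 28672 + √156 = 28672 + 2*√39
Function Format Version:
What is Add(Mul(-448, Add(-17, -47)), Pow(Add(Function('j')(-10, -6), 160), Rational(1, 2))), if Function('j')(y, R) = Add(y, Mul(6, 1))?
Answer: Add(28672, Mul(2, Pow(39, Rational(1, 2)))) ≈ 28685.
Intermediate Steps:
Function('j')(y, R) = Add(6, y) (Function('j')(y, R) = Add(y, 6) = Add(6, y))
Add(Mul(-448, Add(-17, -47)), Pow(Add(Function('j')(-10, -6), 160), Rational(1, 2))) = Add(Mul(-448, Add(-17, -47)), Pow(Add(Add(6, -10), 160), Rational(1, 2))) = Add(Mul(-448, -64), Pow(Add(-4, 160), Rational(1, 2))) = Add(28672, Pow(156, Rational(1, 2))) = Add(28672, Mul(2, Pow(39, Rational(1, 2))))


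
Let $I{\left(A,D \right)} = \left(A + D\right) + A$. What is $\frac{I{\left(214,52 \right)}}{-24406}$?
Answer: $- \frac{240}{12203} \approx -0.019667$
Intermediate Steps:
$I{\left(A,D \right)} = D + 2 A$
$\frac{I{\left(214,52 \right)}}{-24406} = \frac{52 + 2 \cdot 214}{-24406} = \left(52 + 428\right) \left(- \frac{1}{24406}\right) = 480 \left(- \frac{1}{24406}\right) = - \frac{240}{12203}$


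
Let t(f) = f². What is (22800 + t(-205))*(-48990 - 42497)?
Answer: -5930644775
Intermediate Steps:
(22800 + t(-205))*(-48990 - 42497) = (22800 + (-205)²)*(-48990 - 42497) = (22800 + 42025)*(-91487) = 64825*(-91487) = -5930644775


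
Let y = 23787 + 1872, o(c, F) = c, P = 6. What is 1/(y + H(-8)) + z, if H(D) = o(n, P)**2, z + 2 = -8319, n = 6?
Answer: -213808094/25695 ≈ -8321.0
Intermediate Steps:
z = -8321 (z = -2 - 8319 = -8321)
y = 25659
H(D) = 36 (H(D) = 6**2 = 36)
1/(y + H(-8)) + z = 1/(25659 + 36) - 8321 = 1/25695 - 8321 = -213808094/25695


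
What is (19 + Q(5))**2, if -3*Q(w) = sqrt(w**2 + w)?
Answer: (57 - sqrt(30))**2/9 ≈ 294.96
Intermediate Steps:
Q(w) = -sqrt(w + w**2)/3 (Q(w) = -sqrt(w**2 + w)/3 = -sqrt(w + w**2)/3)
(19 + Q(5))**2 = (19 - sqrt(5)*sqrt(1 + 5)/3)**2 = (19 - sqrt(30)/3)**2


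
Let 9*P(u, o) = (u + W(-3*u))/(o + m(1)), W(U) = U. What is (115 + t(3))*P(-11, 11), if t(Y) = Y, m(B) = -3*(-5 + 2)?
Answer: 649/45 ≈ 14.422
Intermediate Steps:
m(B) = 9 (m(B) = -(-9) = -3*(-3) = 9)
P(u, o) = -2*u/(9*(9 + o)) (P(u, o) = ((u - 3*u)/(o + 9))/9 = ((-2*u)/(9 + o))/9 = (-2*u/(9 + o))/9 = -2*u/(9*(9 + o)))
(115 + t(3))*P(-11, 11) = (115 + 3)*(-2*(-11)/(81 + 9*11)) = 118*(-2*(-11)/(81 + 99)) = 118*(-2*(-11)/180) = 118*(-2*(-11)*1/180) = 118*(11/90) = 649/45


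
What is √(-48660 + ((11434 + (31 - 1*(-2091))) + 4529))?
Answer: 5*I*√1223 ≈ 174.86*I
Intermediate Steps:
√(-48660 + ((11434 + (31 - 1*(-2091))) + 4529)) = √(-48660 + ((11434 + (31 + 2091)) + 4529)) = √(-48660 + ((11434 + 2122) + 4529)) = √(-48660 + (13556 + 4529)) = √(-48660 + 18085) = √(-30575) = 5*I*√1223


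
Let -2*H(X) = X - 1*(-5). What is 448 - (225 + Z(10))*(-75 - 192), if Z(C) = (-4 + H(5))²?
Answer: 82150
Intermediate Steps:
H(X) = -5/2 - X/2 (H(X) = -(X - 1*(-5))/2 = -(X + 5)/2 = -(5 + X)/2 = -5/2 - X/2)
Z(C) = 81 (Z(C) = (-4 + (-5/2 - ½*5))² = (-4 + (-5/2 - 5/2))² = (-4 - 5)² = (-9)² = 81)
448 - (225 + Z(10))*(-75 - 192) = 448 - (225 + 81)*(-75 - 192) = 448 - 306*(-267) = 448 - 1*(-81702) = 448 + 81702 = 82150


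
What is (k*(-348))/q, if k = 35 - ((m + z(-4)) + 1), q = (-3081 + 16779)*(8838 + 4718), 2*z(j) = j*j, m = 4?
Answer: -319/7737087 ≈ -4.1230e-5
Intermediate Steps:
z(j) = j**2/2 (z(j) = (j*j)/2 = j**2/2)
q = 185690088 (q = 13698*13556 = 185690088)
k = 22 (k = 35 - ((4 + (1/2)*(-4)**2) + 1) = 35 - ((4 + (1/2)*16) + 1) = 35 - ((4 + 8) + 1) = 35 - (12 + 1) = 35 - 1*13 = 35 - 13 = 22)
(k*(-348))/q = (22*(-348))/185690088 = -7656*1/185690088 = -319/7737087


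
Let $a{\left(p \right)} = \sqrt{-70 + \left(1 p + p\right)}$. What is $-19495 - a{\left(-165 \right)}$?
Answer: $-19495 - 20 i \approx -19495.0 - 20.0 i$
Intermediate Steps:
$a{\left(p \right)} = \sqrt{-70 + 2 p}$ ($a{\left(p \right)} = \sqrt{-70 + \left(p + p\right)} = \sqrt{-70 + 2 p}$)
$-19495 - a{\left(-165 \right)} = -19495 - \sqrt{-70 + 2 \left(-165\right)} = -19495 - \sqrt{-70 - 330} = -19495 - \sqrt{-400} = -19495 - 20 i$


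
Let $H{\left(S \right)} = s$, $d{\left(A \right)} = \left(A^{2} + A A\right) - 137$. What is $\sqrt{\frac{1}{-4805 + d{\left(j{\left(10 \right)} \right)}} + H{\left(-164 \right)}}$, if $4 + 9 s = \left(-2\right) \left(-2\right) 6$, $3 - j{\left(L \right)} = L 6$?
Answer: $\frac{\sqrt{12109181}}{2334} \approx 1.4909$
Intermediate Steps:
$j{\left(L \right)} = 3 - 6 L$ ($j{\left(L \right)} = 3 - L 6 = 3 - 6 L$)
$d{\left(A \right)} = -137 + 2 A^{2}$ ($d{\left(A \right)} = \left(A^{2} + A^{2}\right) - 137 = 2 A^{2} - 137 = -137 + 2 A^{2}$)
$s = \frac{20}{9}$ ($s = - \frac{4}{9} + \frac{\left(-2\right) \left(-2\right) 6}{9} = - \frac{4}{9} + \frac{4 \cdot 6}{9} = - \frac{4}{9} + \frac{1}{9} \cdot 24 = - \frac{4}{9} + \frac{8}{3} = \frac{20}{9} \approx 2.2222$)
$H{\left(S \right)} = \frac{20}{9}$
$\sqrt{\frac{1}{-4805 + d{\left(j{\left(10 \right)} \right)}} + H{\left(-164 \right)}} = \sqrt{\frac{1}{-4805 - \left(137 - 2 \left(3 - 60\right)^{2}\right)} + \frac{20}{9}} = \sqrt{\frac{1}{-4805 - \left(137 - 2 \left(-57\right)^{2}\right)} + \frac{20}{9}} = \sqrt{\frac{1}{-4805 + \left(-137 + 2 \cdot 3249\right)} + \frac{20}{9}} = \sqrt{\frac{1}{-4805 + \left(-137 + 6498\right)} + \frac{20}{9}} = \sqrt{\frac{1}{-4805 + 6361} + \frac{20}{9}} = \sqrt{\frac{1}{1556} + \frac{20}{9}} = \sqrt{\frac{31129}{14004}} = \frac{\sqrt{12109181}}{2334}$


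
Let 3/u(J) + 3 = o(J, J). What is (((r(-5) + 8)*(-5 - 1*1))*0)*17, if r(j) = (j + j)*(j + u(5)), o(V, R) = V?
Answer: 0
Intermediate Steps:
u(J) = 3/(-3 + J)
r(j) = 2*j*(3/2 + j) (r(j) = (j + j)*(j + 3/(-3 + 5)) = (2*j)*(j + 3/2) = (2*j)*(3/2 + j) = 2*j*(3/2 + j))
(((r(-5) + 8)*(-5 - 1*1))*0)*17 = (((-5*(3 + 2*(-5)) + 8)*(-5 - 1*1))*0)*17 = (((-5*(3 - 10) + 8)*(-5 - 1))*0)*17 = (((-5*(-7) + 8)*(-6))*0)*17 = (((35 + 8)*(-6))*0)*17 = ((43*(-6))*0)*17 = -258*0*17 = 0*17 = 0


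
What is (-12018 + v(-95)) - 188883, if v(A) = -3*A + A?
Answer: -200711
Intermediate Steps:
v(A) = -2*A
(-12018 + v(-95)) - 188883 = (-12018 - 2*(-95)) - 188883 = (-12018 + 190) - 188883 = -11828 - 188883 = -200711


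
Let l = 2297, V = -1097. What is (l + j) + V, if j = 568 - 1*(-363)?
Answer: 2131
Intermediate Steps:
j = 931 (j = 568 + 363 = 931)
(l + j) + V = (2297 + 931) - 1097 = 3228 - 1097 = 2131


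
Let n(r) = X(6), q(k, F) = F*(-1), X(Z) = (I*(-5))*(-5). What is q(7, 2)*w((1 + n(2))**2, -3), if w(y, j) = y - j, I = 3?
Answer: -11558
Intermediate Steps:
X(Z) = 75 (X(Z) = (3*(-5))*(-5) = -15*(-5) = 75)
q(k, F) = -F
n(r) = 75
q(7, 2)*w((1 + n(2))**2, -3) = (-1*2)*((1 + 75)**2 - 1*(-3)) = -2*(76**2 + 3) = -2*(5776 + 3) = -2*5779 = -11558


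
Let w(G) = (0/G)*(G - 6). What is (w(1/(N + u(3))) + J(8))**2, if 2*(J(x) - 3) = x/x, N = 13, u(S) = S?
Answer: 49/4 ≈ 12.250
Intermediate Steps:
w(G) = 0 (w(G) = 0*(-6 + G) = 0)
J(x) = 7/2 (J(x) = 3 + (x/x)/2 = 3 + (1/2)*1 = 3 + 1/2 = 7/2)
(w(1/(N + u(3))) + J(8))**2 = (0 + 7/2)**2 = (7/2)**2 = 49/4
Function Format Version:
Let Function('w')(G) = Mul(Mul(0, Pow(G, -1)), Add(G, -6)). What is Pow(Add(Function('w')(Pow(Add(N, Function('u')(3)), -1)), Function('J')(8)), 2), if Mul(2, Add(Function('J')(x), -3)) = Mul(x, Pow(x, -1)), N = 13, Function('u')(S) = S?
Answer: Rational(49, 4) ≈ 12.250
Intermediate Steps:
Function('w')(G) = 0 (Function('w')(G) = Mul(0, Add(-6, G)) = 0)
Function('J')(x) = Rational(7, 2) (Function('J')(x) = Add(3, Mul(Rational(1, 2), Mul(x, Pow(x, -1)))) = Add(3, Mul(Rational(1, 2), 1)) = Add(3, Rational(1, 2)) = Rational(7, 2))
Pow(Add(Function('w')(Pow(Add(N, Function('u')(3)), -1)), Function('J')(8)), 2) = Pow(Add(0, Rational(7, 2)), 2) = Pow(Rational(7, 2), 2) = Rational(49, 4)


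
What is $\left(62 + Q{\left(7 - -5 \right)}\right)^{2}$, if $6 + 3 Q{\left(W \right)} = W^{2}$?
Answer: $11664$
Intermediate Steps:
$Q{\left(W \right)} = -2 + \frac{W^{2}}{3}$
$\left(62 + Q{\left(7 - -5 \right)}\right)^{2} = \left(62 - \left(2 - \frac{\left(7 - -5\right)^{2}}{3}\right)\right)^{2} = \left(62 - \left(2 - \frac{\left(7 + 5\right)^{2}}{3}\right)\right)^{2} = \left(62 - \left(2 - \frac{12^{2}}{3}\right)\right)^{2} = \left(62 + \left(-2 + \frac{1}{3} \cdot 144\right)\right)^{2} = \left(62 + \left(-2 + 48\right)\right)^{2} = \left(62 + 46\right)^{2} = 108^{2} = 11664$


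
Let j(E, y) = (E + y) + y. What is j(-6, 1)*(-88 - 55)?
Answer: 572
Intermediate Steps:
j(E, y) = E + 2*y
j(-6, 1)*(-88 - 55) = (-6 + 2*1)*(-88 - 55) = (-6 + 2)*(-143) = -4*(-143) = 572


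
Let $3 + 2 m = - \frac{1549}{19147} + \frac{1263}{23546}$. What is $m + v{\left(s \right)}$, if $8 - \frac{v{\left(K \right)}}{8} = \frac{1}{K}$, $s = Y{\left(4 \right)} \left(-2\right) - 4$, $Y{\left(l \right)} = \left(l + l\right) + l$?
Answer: $\frac{396198164647}{6311693668} \approx 62.772$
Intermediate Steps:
$Y{\left(l \right)} = 3 l$ ($Y{\left(l \right)} = 2 l + l = 3 l$)
$s = -28$ ($s = 3 \cdot 4 \left(-2\right) - 4 = 12 \left(-2\right) - 4 = -24 - 4 = -28$)
$v{\left(K \right)} = 64 - \frac{8}{K}$
$m = - \frac{1364795879}{901670524}$ ($m = - \frac{3}{2} + \frac{- \frac{1549}{19147} + \frac{1263}{23546}}{2} = - \frac{3}{2} + \frac{1}{2} \left(- \frac{12290093}{450835262}\right) = - \frac{3}{2} - \frac{12290093}{901670524} = - \frac{1364795879}{901670524} \approx -1.5136$)
$m + v{\left(s \right)} = - \frac{1364795879}{901670524} + \left(64 - \frac{8}{-28}\right) = - \frac{1364795879}{901670524} + \left(64 - - \frac{2}{7}\right) = - \frac{1364795879}{901670524} + \left(64 + \frac{2}{7}\right) = - \frac{1364795879}{901670524} + \frac{450}{7} = \frac{396198164647}{6311693668}$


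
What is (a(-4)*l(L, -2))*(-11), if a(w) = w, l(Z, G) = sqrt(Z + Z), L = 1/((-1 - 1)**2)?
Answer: 22*sqrt(2) ≈ 31.113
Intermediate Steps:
L = 1/4 (L = 1/((-2)**2) = 1/4 ≈ 0.25000)
l(Z, G) = sqrt(2)*sqrt(Z) (l(Z, G) = sqrt(2*Z) = sqrt(2)*sqrt(Z))
(a(-4)*l(L, -2))*(-11) = -4*sqrt(2)*sqrt(1/4)*(-11) = -4*sqrt(2)/2*(-11) = -2*sqrt(2)*(-11) = 22*sqrt(2)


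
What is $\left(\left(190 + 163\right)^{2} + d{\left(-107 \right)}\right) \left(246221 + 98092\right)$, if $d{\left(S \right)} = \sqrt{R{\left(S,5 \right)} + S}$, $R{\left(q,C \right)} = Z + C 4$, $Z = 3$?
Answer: $42904498617 + 688626 i \sqrt{21} \approx 4.2905 \cdot 10^{10} + 3.1557 \cdot 10^{6} i$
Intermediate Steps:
$R{\left(q,C \right)} = 3 + 4 C$ ($R{\left(q,C \right)} = 3 + C 4 = 3 + 4 C$)
$d{\left(S \right)} = \sqrt{23 + S}$ ($d{\left(S \right)} = \sqrt{\left(3 + 4 \cdot 5\right) + S} = \sqrt{\left(3 + 20\right) + S} = \sqrt{23 + S}$)
$\left(\left(190 + 163\right)^{2} + d{\left(-107 \right)}\right) \left(246221 + 98092\right) = \left(\left(190 + 163\right)^{2} + \sqrt{23 - 107}\right) \left(246221 + 98092\right) = \left(353^{2} + \sqrt{-84}\right) 344313 = \left(124609 + 2 i \sqrt{21}\right) 344313 = 42904498617 + 688626 i \sqrt{21}$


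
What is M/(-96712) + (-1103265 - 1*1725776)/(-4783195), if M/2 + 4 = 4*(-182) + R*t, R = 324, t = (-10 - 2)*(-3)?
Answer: 21127804714/57824044355 ≈ 0.36538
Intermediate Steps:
t = 36 (t = -12*(-3) = 36)
M = 21864 (M = -8 + 2*(4*(-182) + 324*36) = -8 + 2*(-728 + 11664) = -8 + 2*10936 = -8 + 21872 = 21864)
M/(-96712) + (-1103265 - 1*1725776)/(-4783195) = 21864/(-96712) + (-1103265 - 1*1725776)/(-4783195) = 21864*(-1/96712) + (-1103265 - 1725776)*(-1/4783195) = -2733/12089 - 2829041*(-1/4783195) = -2733/12089 + 2829041/4783195 = 21127804714/57824044355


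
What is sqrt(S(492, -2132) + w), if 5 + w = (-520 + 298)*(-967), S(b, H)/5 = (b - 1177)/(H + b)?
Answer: sqrt(5773793594)/164 ≈ 463.33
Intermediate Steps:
S(b, H) = 5*(-1177 + b)/(H + b) (S(b, H) = 5*((b - 1177)/(H + b)) = 5*((-1177 + b)/(H + b)) = 5*(-1177 + b)/(H + b))
w = 214669 (w = -5 + (-520 + 298)*(-967) = -5 - 222*(-967) = -5 + 214674 = 214669)
sqrt(S(492, -2132) + w) = sqrt(5*(-1177 + 492)/(-2132 + 492) + 214669) = sqrt(5*(-685)/(-1640) + 214669) = sqrt(5*(-1/1640)*(-685) + 214669) = sqrt(685/328 + 214669) = sqrt(70412117/328) = sqrt(5773793594)/164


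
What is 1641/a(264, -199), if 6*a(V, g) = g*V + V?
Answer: -547/2904 ≈ -0.18836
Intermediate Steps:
a(V, g) = V/6 + V*g/6 (a(V, g) = (g*V + V)/6 = (V*g + V)/6 = (V + V*g)/6 = V/6 + V*g/6)
1641/a(264, -199) = 1641/(((⅙)*264*(1 - 199))) = 1641/(((⅙)*264*(-198))) = 1641/(-8712) = 1641*(-1/8712) = -547/2904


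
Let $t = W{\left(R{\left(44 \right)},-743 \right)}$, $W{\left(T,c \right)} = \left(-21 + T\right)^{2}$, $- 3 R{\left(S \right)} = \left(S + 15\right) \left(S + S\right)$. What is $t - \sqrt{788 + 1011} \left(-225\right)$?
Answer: $\frac{27615025}{9} + 225 \sqrt{1799} \approx 3.0779 \cdot 10^{6}$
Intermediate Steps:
$R{\left(S \right)} = - \frac{2 S \left(15 + S\right)}{3}$ ($R{\left(S \right)} = - \frac{\left(S + 15\right) \left(S + S\right)}{3} = - \frac{\left(15 + S\right) 2 S}{3} = - \frac{2 S \left(15 + S\right)}{3}$)
$t = \frac{27615025}{9}$ ($t = \left(-21 - \frac{88 \left(15 + 44\right)}{3}\right)^{2} = \left(-21 - \frac{88}{3} \cdot 59\right)^{2} = \left(-21 - \frac{5192}{3}\right)^{2} = \left(- \frac{5255}{3}\right)^{2} = \frac{27615025}{9} \approx 3.0683 \cdot 10^{6}$)
$t - \sqrt{788 + 1011} \left(-225\right) = \frac{27615025}{9} - \sqrt{788 + 1011} \left(-225\right) = \frac{27615025}{9} - \sqrt{1799} \left(-225\right) = \frac{27615025}{9} - - 225 \sqrt{1799} = \frac{27615025}{9} + 225 \sqrt{1799}$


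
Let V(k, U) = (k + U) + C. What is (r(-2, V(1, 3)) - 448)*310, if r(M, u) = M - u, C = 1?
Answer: -141050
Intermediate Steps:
V(k, U) = 1 + U + k (V(k, U) = (k + U) + 1 = (U + k) + 1 = 1 + U + k)
(r(-2, V(1, 3)) - 448)*310 = ((-2 - (1 + 3 + 1)) - 448)*310 = ((-2 - 1*5) - 448)*310 = ((-2 - 5) - 448)*310 = (-7 - 448)*310 = -455*310 = -141050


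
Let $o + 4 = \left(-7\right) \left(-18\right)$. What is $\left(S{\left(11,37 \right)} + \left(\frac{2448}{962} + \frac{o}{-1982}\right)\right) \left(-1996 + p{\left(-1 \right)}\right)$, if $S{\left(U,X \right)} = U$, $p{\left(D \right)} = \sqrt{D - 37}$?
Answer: $- \frac{12828339904}{476671} + \frac{6427024 i \sqrt{38}}{476671} \approx -26912.0 + 83.116 i$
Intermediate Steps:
$p{\left(D \right)} = \sqrt{-37 + D}$
$o = 122$ ($o = -4 - -126 = -4 + 126 = 122$)
$\left(S{\left(11,37 \right)} + \left(\frac{2448}{962} + \frac{o}{-1982}\right)\right) \left(-1996 + p{\left(-1 \right)}\right) = \left(11 + \left(\frac{2448}{962} + \frac{122}{-1982}\right)\right) \left(-1996 + \sqrt{-37 - 1}\right) = \left(11 + \left(2448 \cdot \frac{1}{962} + 122 \left(- \frac{1}{1982}\right)\right)\right) \left(-1996 + \sqrt{-38}\right) = \left(11 + \left(\frac{1224}{481} - \frac{61}{991}\right)\right) \left(-1996 + i \sqrt{38}\right) = \left(11 + \frac{1183643}{476671}\right) \left(-1996 + i \sqrt{38}\right) = \frac{6427024 \left(-1996 + i \sqrt{38}\right)}{476671} = - \frac{12828339904}{476671} + \frac{6427024 i \sqrt{38}}{476671}$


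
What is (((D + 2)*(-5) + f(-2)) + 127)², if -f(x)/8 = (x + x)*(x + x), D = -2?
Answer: 1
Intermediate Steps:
f(x) = -32*x² (f(x) = -8*(x + x)*(x + x) = -8*2*x*2*x = -32*x²)
(((D + 2)*(-5) + f(-2)) + 127)² = (((-2 + 2)*(-5) - 32*(-2)²) + 127)² = ((0*(-5) - 32*4) + 127)² = ((0 - 128) + 127)² = (-128 + 127)² = (-1)² = 1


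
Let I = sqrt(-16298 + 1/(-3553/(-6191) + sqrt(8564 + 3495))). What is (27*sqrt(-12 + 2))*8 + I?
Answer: I*(sqrt(57900603 + 100900918*sqrt(12059)) + 216*sqrt(35530 + 61910*sqrt(12059)))/sqrt(3553 + 6191*sqrt(12059)) ≈ 810.72*I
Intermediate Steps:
I = sqrt(-16298 + 1/(3553/6191 + sqrt(12059))) (I = sqrt(-16298 + 1/(-3553*(-1/6191) + sqrt(12059))) = sqrt(-16298 + 1/(3553/6191 + sqrt(12059))) ≈ 127.66*I)
(27*sqrt(-12 + 2))*8 + I = (27*sqrt(-12 + 2))*8 + sqrt(-57900603 - 100900918*sqrt(12059))/sqrt(3553 + 6191*sqrt(12059)) = (27*sqrt(-10))*8 + sqrt(-57900603 - 100900918*sqrt(12059))/sqrt(3553 + 6191*sqrt(12059)) = (27*(I*sqrt(10)))*8 + sqrt(-57900603 - 100900918*sqrt(12059))/sqrt(3553 + 6191*sqrt(12059)) = (27*I*sqrt(10))*8 + sqrt(-57900603 - 100900918*sqrt(12059))/sqrt(3553 + 6191*sqrt(12059)) = 216*I*sqrt(10) + sqrt(-57900603 - 100900918*sqrt(12059))/sqrt(3553 + 6191*sqrt(12059)) = sqrt(-57900603 - 100900918*sqrt(12059))/sqrt(3553 + 6191*sqrt(12059)) + 216*I*sqrt(10)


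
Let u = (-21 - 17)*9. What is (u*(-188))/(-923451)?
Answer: -21432/307817 ≈ -0.069626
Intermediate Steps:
u = -342 (u = -38*9 = -342)
(u*(-188))/(-923451) = -342*(-188)/(-923451) = 64296*(-1/923451) = -21432/307817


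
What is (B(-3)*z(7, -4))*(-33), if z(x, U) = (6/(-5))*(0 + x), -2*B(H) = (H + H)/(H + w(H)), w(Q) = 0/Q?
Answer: -1386/5 ≈ -277.20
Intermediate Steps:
w(Q) = 0
B(H) = -1 (B(H) = -(H + H)/(2*(H + 0)) = -2*H/(2*H) = -½*2 = -1)
z(x, U) = -6*x/5 (z(x, U) = (6*(-⅕))*x = -6*x/5)
(B(-3)*z(7, -4))*(-33) = -(-6)*7/5*(-33) = -1*(-42/5)*(-33) = (42/5)*(-33) = -1386/5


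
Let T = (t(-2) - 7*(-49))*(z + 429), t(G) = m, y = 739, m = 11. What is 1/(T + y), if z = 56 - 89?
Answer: 1/140923 ≈ 7.0961e-6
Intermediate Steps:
t(G) = 11
z = -33
T = 140184 (T = (11 - 7*(-49))*(-33 + 429) = (11 + 343)*396 = 354*396 = 140184)
1/(T + y) = 1/(140184 + 739) = 1/140923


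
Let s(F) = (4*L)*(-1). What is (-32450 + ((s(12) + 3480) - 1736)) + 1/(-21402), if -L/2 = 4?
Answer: -656484949/21402 ≈ -30674.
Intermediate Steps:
L = -8 (L = -2*4 = -8)
s(F) = 32 (s(F) = (4*(-8))*(-1) = -32*(-1) = 32)
(-32450 + ((s(12) + 3480) - 1736)) + 1/(-21402) = (-32450 + ((32 + 3480) - 1736)) + 1/(-21402) = (-32450 + (3512 - 1736)) - 1/21402 = (-32450 + 1776) - 1/21402 = -30674 - 1/21402 = -656484949/21402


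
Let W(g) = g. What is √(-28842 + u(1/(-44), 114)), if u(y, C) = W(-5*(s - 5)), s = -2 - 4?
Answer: I*√28787 ≈ 169.67*I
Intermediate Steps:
s = -6
u(y, C) = 55 (u(y, C) = -5*(-6 - 5) = -5*(-11) = 55)
√(-28842 + u(1/(-44), 114)) = √(-28842 + 55) = √(-28787) = I*√28787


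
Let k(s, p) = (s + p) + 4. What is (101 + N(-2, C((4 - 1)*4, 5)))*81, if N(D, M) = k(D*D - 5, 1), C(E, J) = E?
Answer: 8505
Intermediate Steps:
k(s, p) = 4 + p + s (k(s, p) = (p + s) + 4 = 4 + p + s)
N(D, M) = D² (N(D, M) = 4 + 1 + (D*D - 5) = 4 + 1 + (D² - 5) = 4 + 1 + (-5 + D²) = D²)
(101 + N(-2, C((4 - 1)*4, 5)))*81 = (101 + (-2)²)*81 = (101 + 4)*81 = 105*81 = 8505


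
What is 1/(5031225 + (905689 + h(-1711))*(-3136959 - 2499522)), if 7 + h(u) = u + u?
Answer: -1/5085566315835 ≈ -1.9664e-13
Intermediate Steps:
h(u) = -7 + 2*u (h(u) = -7 + (u + u) = -7 + 2*u)
1/(5031225 + (905689 + h(-1711))*(-3136959 - 2499522)) = 1/(5031225 + (905689 + (-7 + 2*(-1711)))*(-3136959 - 2499522)) = 1/(5031225 + (905689 + (-7 - 3422))*(-5636481)) = 1/(5031225 + (905689 - 3429)*(-5636481)) = 1/(5031225 + 902260*(-5636481)) = 1/(5031225 - 5085571347060) = 1/(-5085566315835) = -1/5085566315835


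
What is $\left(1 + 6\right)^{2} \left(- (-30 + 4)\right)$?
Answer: $1274$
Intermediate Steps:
$\left(1 + 6\right)^{2} \left(- (-30 + 4)\right) = 7^{2} \left(\left(-1\right) \left(-26\right)\right) = 49 \cdot 26 = 1274$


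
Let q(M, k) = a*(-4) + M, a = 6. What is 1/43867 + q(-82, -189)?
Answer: -4649901/43867 ≈ -106.00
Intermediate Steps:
q(M, k) = -24 + M (q(M, k) = 6*(-4) + M = -24 + M)
1/43867 + q(-82, -189) = 1/43867 + (-24 - 82) = 1/43867 - 106 = -4649901/43867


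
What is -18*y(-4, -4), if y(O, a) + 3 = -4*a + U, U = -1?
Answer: -216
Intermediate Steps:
y(O, a) = -4 - 4*a (y(O, a) = -3 + (-4*a - 1) = -3 + (-1 - 4*a) = -4 - 4*a)
-18*y(-4, -4) = -18*(-4 - 4*(-4)) = -18*(-4 + 16) = -18*12 = -216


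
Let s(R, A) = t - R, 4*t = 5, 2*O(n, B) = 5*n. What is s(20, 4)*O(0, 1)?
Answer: 0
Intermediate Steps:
O(n, B) = 5*n/2 (O(n, B) = (5*n)/2 = 5*n/2)
t = 5/4 (t = (¼)*5 = 5/4 ≈ 1.2500)
s(R, A) = 5/4 - R
s(20, 4)*O(0, 1) = (5/4 - 1*20)*((5/2)*0) = (5/4 - 20)*0 = -75/4*0 = 0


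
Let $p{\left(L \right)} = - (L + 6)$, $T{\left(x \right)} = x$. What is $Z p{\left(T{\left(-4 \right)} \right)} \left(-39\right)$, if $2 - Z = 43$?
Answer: $-3198$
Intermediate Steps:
$p{\left(L \right)} = -6 - L$ ($p{\left(L \right)} = - (6 + L) = -6 - L$)
$Z = -41$ ($Z = 2 - 43 = -41$)
$Z p{\left(T{\left(-4 \right)} \right)} \left(-39\right) = - 41 \left(-6 - -4\right) \left(-39\right) = - 41 \left(-6 + 4\right) \left(-39\right) = \left(-41\right) \left(-2\right) \left(-39\right) = 82 \left(-39\right) = -3198$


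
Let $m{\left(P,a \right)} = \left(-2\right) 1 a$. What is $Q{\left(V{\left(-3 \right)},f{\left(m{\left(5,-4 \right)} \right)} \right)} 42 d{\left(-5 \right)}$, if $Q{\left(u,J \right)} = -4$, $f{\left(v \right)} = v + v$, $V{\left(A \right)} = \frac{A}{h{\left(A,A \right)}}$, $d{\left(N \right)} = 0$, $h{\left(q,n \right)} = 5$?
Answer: $0$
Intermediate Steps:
$V{\left(A \right)} = \frac{A}{5}$
$m{\left(P,a \right)} = - 2 a$
$f{\left(v \right)} = 2 v$
$Q{\left(V{\left(-3 \right)},f{\left(m{\left(5,-4 \right)} \right)} \right)} 42 d{\left(-5 \right)} = \left(-4\right) 42 \cdot 0 = \left(-168\right) 0 = 0$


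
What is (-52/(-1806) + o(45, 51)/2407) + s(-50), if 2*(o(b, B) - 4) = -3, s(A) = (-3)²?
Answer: 39253057/4347042 ≈ 9.0298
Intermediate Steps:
s(A) = 9
o(b, B) = 5/2 (o(b, B) = 4 + (½)*(-3) = 4 - 3/2 = 5/2)
(-52/(-1806) + o(45, 51)/2407) + s(-50) = (-52/(-1806) + (5/2)/2407) + 9 = (-52*(-1/1806) + (5/2)*(1/2407)) + 9 = (26/903 + 5/4814) + 9 = 129679/4347042 + 9 = 39253057/4347042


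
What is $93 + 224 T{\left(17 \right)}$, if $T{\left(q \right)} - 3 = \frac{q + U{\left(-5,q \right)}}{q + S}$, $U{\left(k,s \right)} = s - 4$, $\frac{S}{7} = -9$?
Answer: $\frac{14235}{23} \approx 618.91$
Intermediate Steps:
$S = -63$ ($S = 7 \left(-9\right) = -63$)
$U{\left(k,s \right)} = -4 + s$ ($U{\left(k,s \right)} = s - 4 = -4 + s$)
$T{\left(q \right)} = 3 + \frac{-4 + 2 q}{-63 + q}$ ($T{\left(q \right)} = 3 + \frac{q + \left(-4 + q\right)}{q - 63} = 3 + \frac{-4 + 2 q}{-63 + q}$)
$93 + 224 T{\left(17 \right)} = 93 + 224 \frac{-193 + 5 \cdot 17}{-63 + 17} = 93 + 224 \frac{-193 + 85}{-46} = 93 + 224 \left(\left(- \frac{1}{46}\right) \left(-108\right)\right) = 93 + 224 \cdot \frac{54}{23} = 93 + \frac{12096}{23} = \frac{14235}{23}$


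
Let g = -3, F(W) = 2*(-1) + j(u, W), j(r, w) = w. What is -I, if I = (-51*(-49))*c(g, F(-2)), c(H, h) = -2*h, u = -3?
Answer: -19992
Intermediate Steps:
F(W) = -2 + W (F(W) = 2*(-1) + W = -2 + W)
I = 19992 (I = (-51*(-49))*(-2*(-2 - 2)) = 2499*(-2*(-4)) = 2499*8 = 19992)
-I = -1*19992 = -19992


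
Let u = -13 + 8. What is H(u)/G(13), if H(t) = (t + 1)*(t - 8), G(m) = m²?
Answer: 4/13 ≈ 0.30769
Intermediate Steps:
u = -5
H(t) = (1 + t)*(-8 + t)
H(u)/G(13) = (-8 + (-5)² - 7*(-5))/(13²) = (-8 + 25 + 35)/169 = 52*(1/169) = 4/13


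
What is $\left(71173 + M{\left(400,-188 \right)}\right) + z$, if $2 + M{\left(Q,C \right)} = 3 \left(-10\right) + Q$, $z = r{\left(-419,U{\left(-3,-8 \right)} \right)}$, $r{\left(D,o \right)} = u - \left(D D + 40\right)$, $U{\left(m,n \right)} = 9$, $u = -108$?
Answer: $-104168$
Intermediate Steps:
$r{\left(D,o \right)} = -148 - D^{2}$ ($r{\left(D,o \right)} = -108 - \left(D D + 40\right) = -108 - \left(D^{2} + 40\right) = -108 - \left(40 + D^{2}\right) = -148 - D^{2}$)
$z = -175709$ ($z = -148 - \left(-419\right)^{2} = -148 - 175561 = -175709$)
$M{\left(Q,C \right)} = -32 + Q$ ($M{\left(Q,C \right)} = -2 + \left(3 \left(-10\right) + Q\right) = -2 + \left(-30 + Q\right) = -32 + Q$)
$\left(71173 + M{\left(400,-188 \right)}\right) + z = \left(71173 + \left(-32 + 400\right)\right) - 175709 = \left(71173 + 368\right) - 175709 = 71541 - 175709 = -104168$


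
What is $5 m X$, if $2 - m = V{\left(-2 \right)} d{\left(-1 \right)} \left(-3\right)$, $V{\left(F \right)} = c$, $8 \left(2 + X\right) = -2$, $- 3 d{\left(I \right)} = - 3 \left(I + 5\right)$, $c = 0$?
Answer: $- \frac{45}{2} \approx -22.5$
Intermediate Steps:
$d{\left(I \right)} = 5 + I$ ($d{\left(I \right)} = - \frac{\left(-3\right) \left(I + 5\right)}{3} = - \frac{\left(-3\right) \left(5 + I\right)}{3} = - \frac{-15 - 3 I}{3} = 5 + I$)
$X = - \frac{9}{4}$ ($X = -2 + \frac{1}{8} \left(-2\right) = -2 - \frac{1}{4} = - \frac{9}{4} \approx -2.25$)
$V{\left(F \right)} = 0$
$m = 2$ ($m = 2 - 0 \left(5 - 1\right) \left(-3\right) = 2 - 0 \cdot 4 \left(-3\right) = 2 - 0 \left(-3\right) = 2 - 0 = 2 + 0 = 2$)
$5 m X = 5 \cdot 2 \left(- \frac{9}{4}\right) = 10 \left(- \frac{9}{4}\right) = - \frac{45}{2}$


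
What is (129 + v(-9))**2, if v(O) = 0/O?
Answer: 16641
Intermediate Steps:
v(O) = 0
(129 + v(-9))**2 = (129 + 0)**2 = 129**2 = 16641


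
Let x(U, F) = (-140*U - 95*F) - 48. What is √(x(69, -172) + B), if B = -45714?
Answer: I*√39082 ≈ 197.69*I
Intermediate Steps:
x(U, F) = -48 - 140*U - 95*F
√(x(69, -172) + B) = √((-48 - 140*69 - 95*(-172)) - 45714) = √((-48 - 9660 + 16340) - 45714) = √(6632 - 45714) = √(-39082) = I*√39082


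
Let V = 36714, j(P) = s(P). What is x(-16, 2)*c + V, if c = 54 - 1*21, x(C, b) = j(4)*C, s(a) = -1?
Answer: 37242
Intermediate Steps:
j(P) = -1
x(C, b) = -C
c = 33 (c = 54 - 21 = 33)
x(-16, 2)*c + V = -1*(-16)*33 + 36714 = 16*33 + 36714 = 528 + 36714 = 37242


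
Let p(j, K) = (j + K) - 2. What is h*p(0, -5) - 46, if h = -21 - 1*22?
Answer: 255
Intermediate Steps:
p(j, K) = -2 + K + j (p(j, K) = (K + j) - 2 = -2 + K + j)
h = -43 (h = -21 - 22 = -43)
h*p(0, -5) - 46 = -43*(-2 - 5 + 0) - 46 = -43*(-7) - 46 = 301 - 46 = 255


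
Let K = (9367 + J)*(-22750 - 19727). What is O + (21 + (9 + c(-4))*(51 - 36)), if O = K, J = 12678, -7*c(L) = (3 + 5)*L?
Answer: -6554836683/7 ≈ -9.3640e+8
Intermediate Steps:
c(L) = -8*L/7 (c(L) = -(3 + 5)*L/7 = -8*L/7)
K = -936405465 (K = (9367 + 12678)*(-22750 - 19727) = 22045*(-42477) = -936405465)
O = -936405465
O + (21 + (9 + c(-4))*(51 - 36)) = -936405465 + (21 + (9 - 8/7*(-4))*(51 - 36)) = -936405465 + (21 + (9 + 32/7)*15) = -936405465 + (21 + (95/7)*15) = -936405465 + (21 + 1425/7) = -936405465 + 1572/7 = -6554836683/7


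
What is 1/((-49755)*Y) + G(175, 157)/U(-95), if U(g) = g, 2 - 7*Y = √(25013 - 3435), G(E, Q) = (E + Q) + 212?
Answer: -1668392617/291355329 + √21578/153344910 ≈ -5.7263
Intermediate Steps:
G(E, Q) = 212 + E + Q
Y = 2/7 - √21578/7 (Y = 2/7 - √(25013 - 3435)/7 = 2/7 - √21578/7 ≈ -20.699)
1/((-49755)*Y) + G(175, 157)/U(-95) = 1/((-49755)*(2/7 - √21578/7)) + (212 + 175 + 157)/(-95) = -1/(49755*(2/7 - √21578/7)) + 544*(-1/95) = -1/(49755*(2/7 - √21578/7)) - 544/95 = -544/95 - 1/(49755*(2/7 - √21578/7))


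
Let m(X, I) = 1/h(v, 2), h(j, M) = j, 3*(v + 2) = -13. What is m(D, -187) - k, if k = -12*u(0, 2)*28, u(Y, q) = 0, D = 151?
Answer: -3/19 ≈ -0.15789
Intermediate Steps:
v = -19/3 (v = -2 + (⅓)*(-13) = -2 - 13/3 = -19/3 ≈ -6.3333)
k = 0 (k = -12*0*28 = 0*28 = 0)
m(X, I) = -3/19 (m(X, I) = 1/(-19/3) = -3/19)
m(D, -187) - k = -3/19 - 1*0 = -3/19 + 0 = -3/19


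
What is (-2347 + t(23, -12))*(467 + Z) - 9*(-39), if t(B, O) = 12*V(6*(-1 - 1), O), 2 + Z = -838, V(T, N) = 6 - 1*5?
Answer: 871306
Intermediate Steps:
V(T, N) = 1 (V(T, N) = 6 - 5 = 1)
Z = -840 (Z = -2 - 838 = -840)
t(B, O) = 12 (t(B, O) = 12*1 = 12)
(-2347 + t(23, -12))*(467 + Z) - 9*(-39) = (-2347 + 12)*(467 - 840) - 9*(-39) = -2335*(-373) + 351 = 870955 + 351 = 871306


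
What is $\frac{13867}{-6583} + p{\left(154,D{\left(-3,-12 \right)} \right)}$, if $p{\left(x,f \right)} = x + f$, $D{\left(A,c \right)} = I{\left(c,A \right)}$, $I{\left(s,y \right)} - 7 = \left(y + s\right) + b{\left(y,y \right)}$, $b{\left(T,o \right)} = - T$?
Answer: $\frac{967000}{6583} \approx 146.89$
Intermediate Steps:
$I{\left(s,y \right)} = 7 + s$ ($I{\left(s,y \right)} = 7 + \left(\left(y + s\right) - y\right) = 7 + \left(\left(s + y\right) - y\right) = 7 + s$)
$D{\left(A,c \right)} = 7 + c$
$p{\left(x,f \right)} = f + x$
$\frac{13867}{-6583} + p{\left(154,D{\left(-3,-12 \right)} \right)} = \frac{13867}{-6583} + \left(\left(7 - 12\right) + 154\right) = 13867 \left(- \frac{1}{6583}\right) + \left(-5 + 154\right) = - \frac{13867}{6583} + 149 = \frac{967000}{6583}$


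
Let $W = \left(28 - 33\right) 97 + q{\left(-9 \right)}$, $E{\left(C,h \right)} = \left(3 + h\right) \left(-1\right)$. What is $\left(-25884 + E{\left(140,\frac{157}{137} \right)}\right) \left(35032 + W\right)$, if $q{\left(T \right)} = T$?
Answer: $- \frac{122495095688}{137} \approx -8.9413 \cdot 10^{8}$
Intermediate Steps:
$E{\left(C,h \right)} = -3 - h$
$W = -494$ ($W = \left(28 - 33\right) 97 - 9 = \left(-5\right) 97 - 9 = -485 - 9 = -494$)
$\left(-25884 + E{\left(140,\frac{157}{137} \right)}\right) \left(35032 + W\right) = \left(-25884 - \left(3 + \frac{157}{137}\right)\right) \left(35032 - 494\right) = \left(-25884 - \left(3 + 157 \cdot \frac{1}{137}\right)\right) 34538 = \left(-25884 - \frac{568}{137}\right) 34538 = \left(- \frac{3546676}{137}\right) 34538 = - \frac{122495095688}{137}$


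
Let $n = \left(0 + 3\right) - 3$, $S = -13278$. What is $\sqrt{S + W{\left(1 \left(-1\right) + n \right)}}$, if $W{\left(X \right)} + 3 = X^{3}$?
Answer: $i \sqrt{13282} \approx 115.25 i$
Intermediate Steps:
$n = 0$ ($n = 3 - 3 = 0$)
$W{\left(X \right)} = -3 + X^{3}$
$\sqrt{S + W{\left(1 \left(-1\right) + n \right)}} = \sqrt{-13278 - \left(3 - \left(1 \left(-1\right) + 0\right)^{3}\right)} = \sqrt{-13278 - \left(3 - \left(-1 + 0\right)^{3}\right)} = \sqrt{-13278 - \left(3 - \left(-1\right)^{3}\right)} = \sqrt{-13278 - 4} = \sqrt{-13282} = i \sqrt{13282}$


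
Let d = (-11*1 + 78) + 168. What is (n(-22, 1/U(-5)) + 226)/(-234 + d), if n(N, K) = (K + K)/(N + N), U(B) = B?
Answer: 24861/110 ≈ 226.01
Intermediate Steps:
n(N, K) = K/N (n(N, K) = (2*K)/((2*N)) = (2*K)*(1/(2*N)) = K/N)
d = 235 (d = (-11 + 78) + 168 = 67 + 168 = 235)
(n(-22, 1/U(-5)) + 226)/(-234 + d) = (1/(-5*(-22)) + 226)/(-234 + 235) = (-⅕*(-1/22) + 226)/1 = (1/110 + 226)*1 = (24861/110)*1 = 24861/110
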